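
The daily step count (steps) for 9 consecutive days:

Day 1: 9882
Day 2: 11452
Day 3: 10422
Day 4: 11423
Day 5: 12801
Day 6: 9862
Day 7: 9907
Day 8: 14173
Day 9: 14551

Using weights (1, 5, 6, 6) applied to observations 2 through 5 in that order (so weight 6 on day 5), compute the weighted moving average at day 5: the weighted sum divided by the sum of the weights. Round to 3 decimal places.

Weighted sum: 1·11452 + 5·10422 + 6·11423 + 6·12801 = 11452 + 52110 + 68538 + 76806 = 208906
Weight total: 1 + 5 + 6 + 6 = 18
WMA = 208906 / 18 = 11605.889

11605.889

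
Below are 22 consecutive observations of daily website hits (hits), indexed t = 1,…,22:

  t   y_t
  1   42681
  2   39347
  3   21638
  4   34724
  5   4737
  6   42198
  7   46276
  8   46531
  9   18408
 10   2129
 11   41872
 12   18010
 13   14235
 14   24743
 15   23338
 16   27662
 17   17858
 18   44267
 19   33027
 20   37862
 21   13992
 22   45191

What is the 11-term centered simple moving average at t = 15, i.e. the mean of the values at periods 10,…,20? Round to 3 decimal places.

25909.364

Sum of periods 10–20: 2129 + 41872 + 18010 + 14235 + 24743 + 23338 + 27662 + 17858 + 44267 + 33027 + 37862 = 285003
Divide by 11: 285003 / 11 = 25909.364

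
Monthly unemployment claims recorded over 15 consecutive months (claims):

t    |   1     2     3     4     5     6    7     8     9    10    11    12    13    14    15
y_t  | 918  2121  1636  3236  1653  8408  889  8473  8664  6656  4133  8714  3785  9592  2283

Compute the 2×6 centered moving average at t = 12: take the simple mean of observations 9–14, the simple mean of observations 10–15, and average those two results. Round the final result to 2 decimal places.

Sum over 9–14: 8664 + 6656 + 4133 + 8714 + 3785 + 9592 = 41544
Sum over 10–15: 6656 + 4133 + 8714 + 3785 + 9592 + 2283 = 35163
CMA at t=12 = (41544 + 35163) / (2·6) = 76707 / 12 = 6392.25

6392.25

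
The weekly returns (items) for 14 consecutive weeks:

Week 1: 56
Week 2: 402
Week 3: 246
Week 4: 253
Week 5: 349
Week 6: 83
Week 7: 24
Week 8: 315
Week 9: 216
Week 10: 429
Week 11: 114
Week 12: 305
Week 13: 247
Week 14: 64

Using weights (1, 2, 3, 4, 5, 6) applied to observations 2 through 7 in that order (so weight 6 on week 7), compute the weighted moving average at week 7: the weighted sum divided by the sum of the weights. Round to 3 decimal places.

Weighted sum: 1·402 + 2·246 + 3·253 + 4·349 + 5·83 + 6·24 = 402 + 492 + 759 + 1396 + 415 + 144 = 3608
Weight total: 1 + 2 + 3 + 4 + 5 + 6 = 21
WMA = 3608 / 21 = 171.810

171.810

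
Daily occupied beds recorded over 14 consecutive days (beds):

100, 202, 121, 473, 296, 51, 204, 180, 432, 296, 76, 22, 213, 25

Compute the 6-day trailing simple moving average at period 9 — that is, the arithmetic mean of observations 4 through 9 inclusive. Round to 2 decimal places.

Sum of periods 4–9: 473 + 296 + 51 + 204 + 180 + 432 = 1636
Divide by 6: 1636 / 6 = 272.67

272.67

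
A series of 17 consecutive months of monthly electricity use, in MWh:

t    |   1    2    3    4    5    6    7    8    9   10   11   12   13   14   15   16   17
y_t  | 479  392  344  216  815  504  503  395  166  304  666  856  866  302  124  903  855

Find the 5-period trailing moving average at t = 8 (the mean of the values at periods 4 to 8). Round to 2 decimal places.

486.60

Sum of periods 4–8: 216 + 815 + 504 + 503 + 395 = 2433
Divide by 5: 2433 / 5 = 486.60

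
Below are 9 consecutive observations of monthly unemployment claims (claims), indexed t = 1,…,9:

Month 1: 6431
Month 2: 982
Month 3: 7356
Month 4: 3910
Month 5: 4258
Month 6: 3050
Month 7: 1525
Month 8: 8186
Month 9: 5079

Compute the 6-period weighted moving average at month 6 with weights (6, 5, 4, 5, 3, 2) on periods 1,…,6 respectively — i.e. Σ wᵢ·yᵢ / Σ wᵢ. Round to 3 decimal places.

4453.760

Weighted sum: 6·6431 + 5·982 + 4·7356 + 5·3910 + 3·4258 + 2·3050 = 38586 + 4910 + 29424 + 19550 + 12774 + 6100 = 111344
Weight total: 6 + 5 + 4 + 5 + 3 + 2 = 25
WMA = 111344 / 25 = 4453.760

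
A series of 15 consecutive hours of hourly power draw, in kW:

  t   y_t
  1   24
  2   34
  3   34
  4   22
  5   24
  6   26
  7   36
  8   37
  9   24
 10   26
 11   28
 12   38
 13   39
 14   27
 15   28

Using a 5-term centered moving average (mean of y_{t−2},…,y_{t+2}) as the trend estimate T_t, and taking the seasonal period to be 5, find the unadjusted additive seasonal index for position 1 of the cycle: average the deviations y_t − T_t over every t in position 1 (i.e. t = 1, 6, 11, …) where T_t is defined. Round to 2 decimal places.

-3.00

Season position 1 occurs at t = 6, 11 (where T_t is defined).
t=6: T_6 = 29.0000; y_6 − T_6 = 26 − 29.0000 = -3.0000
t=11: T_11 = 31.0000; y_11 − T_11 = 28 − 31.0000 = -3.0000
Mean deviation: (-3.0000 + -3.0000) / 2 = -3.00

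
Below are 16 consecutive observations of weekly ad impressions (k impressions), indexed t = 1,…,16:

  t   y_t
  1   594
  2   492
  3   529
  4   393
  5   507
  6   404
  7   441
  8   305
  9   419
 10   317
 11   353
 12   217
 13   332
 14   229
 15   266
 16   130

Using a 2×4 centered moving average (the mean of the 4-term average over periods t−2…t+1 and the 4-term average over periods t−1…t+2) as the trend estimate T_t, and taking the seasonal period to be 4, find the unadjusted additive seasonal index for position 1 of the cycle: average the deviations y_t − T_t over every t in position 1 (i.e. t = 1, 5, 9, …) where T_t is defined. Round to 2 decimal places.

59.79

Season position 1 occurs at t = 5, 9, 13 (where T_t is defined).
t=5: T_5 = 447.2500; y_5 − T_5 = 507 − 447.2500 = 59.7500
t=9: T_9 = 359.5000; y_9 − T_9 = 419 − 359.5000 = 59.5000
t=13: T_13 = 271.8750; y_13 − T_13 = 332 − 271.8750 = 60.1250
Mean deviation: (59.7500 + 59.5000 + 60.1250) / 3 = 59.79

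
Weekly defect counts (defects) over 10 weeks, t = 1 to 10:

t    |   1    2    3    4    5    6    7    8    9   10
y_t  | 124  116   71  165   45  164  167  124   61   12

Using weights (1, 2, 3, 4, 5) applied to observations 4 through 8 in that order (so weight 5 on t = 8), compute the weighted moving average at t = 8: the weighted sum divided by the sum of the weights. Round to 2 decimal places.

Weighted sum: 1·165 + 2·45 + 3·164 + 4·167 + 5·124 = 165 + 90 + 492 + 668 + 620 = 2035
Weight total: 1 + 2 + 3 + 4 + 5 = 15
WMA = 2035 / 15 = 135.67

135.67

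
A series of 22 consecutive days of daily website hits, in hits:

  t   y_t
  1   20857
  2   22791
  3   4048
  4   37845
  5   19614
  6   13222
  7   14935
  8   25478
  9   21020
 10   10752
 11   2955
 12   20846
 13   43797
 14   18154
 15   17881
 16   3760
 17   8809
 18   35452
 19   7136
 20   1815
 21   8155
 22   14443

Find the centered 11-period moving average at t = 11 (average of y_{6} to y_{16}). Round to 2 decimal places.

17527.27

Sum of periods 6–16: 13222 + 14935 + 25478 + 21020 + 10752 + 2955 + 20846 + 43797 + 18154 + 17881 + 3760 = 192800
Divide by 11: 192800 / 11 = 17527.27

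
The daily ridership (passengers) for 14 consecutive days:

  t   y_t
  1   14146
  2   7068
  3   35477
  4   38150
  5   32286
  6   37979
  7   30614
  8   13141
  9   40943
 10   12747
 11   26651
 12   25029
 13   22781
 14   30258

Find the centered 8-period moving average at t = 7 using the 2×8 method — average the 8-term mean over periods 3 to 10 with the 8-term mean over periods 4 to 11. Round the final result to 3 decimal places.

Sum over 3–10: 35477 + 38150 + 32286 + 37979 + 30614 + 13141 + 40943 + 12747 = 241337
Sum over 4–11: 38150 + 32286 + 37979 + 30614 + 13141 + 40943 + 12747 + 26651 = 232511
CMA at t=7 = (241337 + 232511) / (2·8) = 473848 / 16 = 29615.500

29615.500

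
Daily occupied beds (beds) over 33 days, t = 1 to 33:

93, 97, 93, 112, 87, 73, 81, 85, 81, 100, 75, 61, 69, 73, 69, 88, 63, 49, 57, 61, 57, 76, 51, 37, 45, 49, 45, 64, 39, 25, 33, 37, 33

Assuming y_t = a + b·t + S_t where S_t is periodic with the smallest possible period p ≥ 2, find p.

6

First differences y_{t+1} − y_t: 4, -4, 19, -25, -14, 8, 4, -4, 19, -25, -14, 8, 4, -4, …
The difference pattern repeats every 6 terms and not for any smaller step, so p = 6.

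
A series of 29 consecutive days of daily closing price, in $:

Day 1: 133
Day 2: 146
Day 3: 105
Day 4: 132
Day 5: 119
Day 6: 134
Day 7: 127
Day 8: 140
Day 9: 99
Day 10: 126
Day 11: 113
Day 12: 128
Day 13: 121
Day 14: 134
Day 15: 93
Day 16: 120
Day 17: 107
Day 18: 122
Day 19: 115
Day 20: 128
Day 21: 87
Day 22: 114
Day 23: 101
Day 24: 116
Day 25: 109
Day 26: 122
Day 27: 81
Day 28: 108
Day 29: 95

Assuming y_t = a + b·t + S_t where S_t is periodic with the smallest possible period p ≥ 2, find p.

First differences y_{t+1} − y_t: 13, -41, 27, -13, 15, -7, 13, -41, 27, -13, 15, -7, 13, -41, …
The difference pattern repeats every 6 terms and not for any smaller step, so p = 6.

6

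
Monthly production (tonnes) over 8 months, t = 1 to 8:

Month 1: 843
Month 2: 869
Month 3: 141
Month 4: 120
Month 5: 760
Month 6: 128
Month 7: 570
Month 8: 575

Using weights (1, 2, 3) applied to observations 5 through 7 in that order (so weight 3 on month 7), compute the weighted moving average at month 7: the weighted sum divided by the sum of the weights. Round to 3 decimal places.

454.333

Weighted sum: 1·760 + 2·128 + 3·570 = 760 + 256 + 1710 = 2726
Weight total: 1 + 2 + 3 = 6
WMA = 2726 / 6 = 454.333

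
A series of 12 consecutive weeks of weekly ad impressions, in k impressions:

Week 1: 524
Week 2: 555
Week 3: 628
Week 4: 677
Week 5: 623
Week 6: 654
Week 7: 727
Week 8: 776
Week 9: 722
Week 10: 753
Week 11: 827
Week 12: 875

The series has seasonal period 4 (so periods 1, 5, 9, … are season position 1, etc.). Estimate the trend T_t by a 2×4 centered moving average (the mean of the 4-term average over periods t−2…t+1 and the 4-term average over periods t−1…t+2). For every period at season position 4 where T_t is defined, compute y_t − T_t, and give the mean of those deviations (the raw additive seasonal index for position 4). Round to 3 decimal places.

Season position 4 occurs at t = 4, 8 (where T_t is defined).
t=4: T_4 = 633.12500; y_4 − T_4 = 677 − 633.12500 = 43.87500
t=8: T_8 = 732.12500; y_8 − T_8 = 776 − 732.12500 = 43.87500
Mean deviation: (43.87500 + 43.87500) / 2 = 43.875

43.875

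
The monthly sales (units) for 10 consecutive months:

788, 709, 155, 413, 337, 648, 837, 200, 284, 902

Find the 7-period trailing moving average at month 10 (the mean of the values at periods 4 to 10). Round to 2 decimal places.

Sum of periods 4–10: 413 + 337 + 648 + 837 + 200 + 284 + 902 = 3621
Divide by 7: 3621 / 7 = 517.29

517.29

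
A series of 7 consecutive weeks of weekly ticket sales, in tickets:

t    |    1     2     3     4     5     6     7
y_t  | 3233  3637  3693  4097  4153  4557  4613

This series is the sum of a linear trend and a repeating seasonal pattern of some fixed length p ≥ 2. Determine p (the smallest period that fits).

2

First differences y_{t+1} − y_t: 404, 56, 404, 56, 404, 56, …
The difference pattern repeats every 2 terms and not for any smaller step, so p = 2.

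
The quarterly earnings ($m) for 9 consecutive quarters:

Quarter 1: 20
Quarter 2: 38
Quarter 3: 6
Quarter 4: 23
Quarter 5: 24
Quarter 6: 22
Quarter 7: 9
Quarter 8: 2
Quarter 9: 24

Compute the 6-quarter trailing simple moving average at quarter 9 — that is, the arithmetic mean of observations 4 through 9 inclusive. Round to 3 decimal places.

17.333

Sum of periods 4–9: 23 + 24 + 22 + 9 + 2 + 24 = 104
Divide by 6: 104 / 6 = 17.333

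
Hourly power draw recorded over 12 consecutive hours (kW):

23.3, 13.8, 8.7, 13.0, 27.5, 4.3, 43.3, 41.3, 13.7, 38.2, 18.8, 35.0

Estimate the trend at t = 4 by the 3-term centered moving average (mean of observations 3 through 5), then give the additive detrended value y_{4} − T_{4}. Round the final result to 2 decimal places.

-3.40

Trend T_4 = (8.7 + 13.0 + 27.5) / 3 = 49.2/3 = 16.4000
Detrended value: 13.0 − 16.4000 = -3.40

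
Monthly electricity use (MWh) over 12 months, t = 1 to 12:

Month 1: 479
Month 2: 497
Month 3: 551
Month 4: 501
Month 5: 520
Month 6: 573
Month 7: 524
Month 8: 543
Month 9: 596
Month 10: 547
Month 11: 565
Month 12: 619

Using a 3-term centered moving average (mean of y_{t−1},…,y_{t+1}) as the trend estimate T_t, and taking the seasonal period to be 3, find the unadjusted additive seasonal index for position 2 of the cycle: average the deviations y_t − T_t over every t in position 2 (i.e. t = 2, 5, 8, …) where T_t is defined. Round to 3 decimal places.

Season position 2 occurs at t = 2, 5, 8, 11 (where T_t is defined).
t=2: T_2 = 509.00000; y_2 − T_2 = 497 − 509.00000 = -12.00000
t=5: T_5 = 531.33333; y_5 − T_5 = 520 − 531.33333 = -11.33333
t=8: T_8 = 554.33333; y_8 − T_8 = 543 − 554.33333 = -11.33333
t=11: T_11 = 577.00000; y_11 − T_11 = 565 − 577.00000 = -12.00000
Mean deviation: (-12.00000 + -11.33333 + -11.33333 + -12.00000) / 4 = -11.667

-11.667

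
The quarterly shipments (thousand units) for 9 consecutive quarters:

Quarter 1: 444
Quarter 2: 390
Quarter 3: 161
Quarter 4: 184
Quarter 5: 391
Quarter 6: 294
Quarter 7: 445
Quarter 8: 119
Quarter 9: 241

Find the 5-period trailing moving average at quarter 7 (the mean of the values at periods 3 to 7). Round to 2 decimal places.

Sum of periods 3–7: 161 + 184 + 391 + 294 + 445 = 1475
Divide by 5: 1475 / 5 = 295.00

295.00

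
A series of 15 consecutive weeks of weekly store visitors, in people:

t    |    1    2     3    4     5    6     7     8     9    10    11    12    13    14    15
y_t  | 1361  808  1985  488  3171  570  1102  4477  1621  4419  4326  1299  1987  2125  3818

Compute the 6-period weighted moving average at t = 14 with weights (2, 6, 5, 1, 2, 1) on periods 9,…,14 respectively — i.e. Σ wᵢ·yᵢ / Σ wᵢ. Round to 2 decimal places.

3457.88

Weighted sum: 2·1621 + 6·4419 + 5·4326 + 1·1299 + 2·1987 + 1·2125 = 3242 + 26514 + 21630 + 1299 + 3974 + 2125 = 58784
Weight total: 2 + 6 + 5 + 1 + 2 + 1 = 17
WMA = 58784 / 17 = 3457.88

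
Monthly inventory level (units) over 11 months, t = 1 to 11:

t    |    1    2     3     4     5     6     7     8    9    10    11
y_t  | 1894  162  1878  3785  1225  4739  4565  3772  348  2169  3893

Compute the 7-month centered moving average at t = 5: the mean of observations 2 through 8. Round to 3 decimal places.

2875.143

Sum of periods 2–8: 162 + 1878 + 3785 + 1225 + 4739 + 4565 + 3772 = 20126
Divide by 7: 20126 / 7 = 2875.143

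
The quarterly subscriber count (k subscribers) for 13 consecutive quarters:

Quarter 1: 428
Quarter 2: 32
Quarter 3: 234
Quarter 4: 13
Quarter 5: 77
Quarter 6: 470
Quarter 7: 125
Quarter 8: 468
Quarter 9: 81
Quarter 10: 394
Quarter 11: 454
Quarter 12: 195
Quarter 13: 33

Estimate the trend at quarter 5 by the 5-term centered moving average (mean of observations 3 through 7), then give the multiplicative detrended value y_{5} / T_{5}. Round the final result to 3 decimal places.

0.419

Trend T_5 = (234 + 13 + 77 + 470 + 125) / 5 = 919/5 = 183.80000
Ratio to trend: 77 / 183.80000 = 0.419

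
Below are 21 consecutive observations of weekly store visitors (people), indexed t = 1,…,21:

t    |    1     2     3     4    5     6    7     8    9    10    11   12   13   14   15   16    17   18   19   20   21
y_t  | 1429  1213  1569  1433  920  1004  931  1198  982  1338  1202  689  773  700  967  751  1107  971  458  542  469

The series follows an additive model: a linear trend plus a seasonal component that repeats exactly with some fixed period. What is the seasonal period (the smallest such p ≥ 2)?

First differences y_{t+1} − y_t: -216, 356, -136, -513, 84, -73, 267, -216, 356, -136, -513, 84, -73, 267, -216, 356, …
The difference pattern repeats every 7 terms and not for any smaller step, so p = 7.

7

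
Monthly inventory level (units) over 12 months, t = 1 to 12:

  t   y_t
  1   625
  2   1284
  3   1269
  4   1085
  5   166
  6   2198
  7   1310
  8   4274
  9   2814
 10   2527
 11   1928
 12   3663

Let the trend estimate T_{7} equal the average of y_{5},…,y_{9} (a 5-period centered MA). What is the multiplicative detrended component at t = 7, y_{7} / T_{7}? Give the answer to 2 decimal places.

Trend T_7 = (166 + 2198 + 1310 + 4274 + 2814) / 5 = 10762/5 = 2152.4000
Ratio to trend: 1310 / 2152.4000 = 0.61

0.61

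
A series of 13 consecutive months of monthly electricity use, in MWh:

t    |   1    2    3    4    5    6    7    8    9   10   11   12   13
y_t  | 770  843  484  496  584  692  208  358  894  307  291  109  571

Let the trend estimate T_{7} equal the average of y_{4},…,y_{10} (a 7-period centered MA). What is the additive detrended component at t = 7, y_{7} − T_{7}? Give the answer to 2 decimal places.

-297.57

Trend T_7 = (496 + 584 + 692 + 208 + 358 + 894 + 307) / 7 = 3539/7 = 505.5714
Detrended value: 208 − 505.5714 = -297.57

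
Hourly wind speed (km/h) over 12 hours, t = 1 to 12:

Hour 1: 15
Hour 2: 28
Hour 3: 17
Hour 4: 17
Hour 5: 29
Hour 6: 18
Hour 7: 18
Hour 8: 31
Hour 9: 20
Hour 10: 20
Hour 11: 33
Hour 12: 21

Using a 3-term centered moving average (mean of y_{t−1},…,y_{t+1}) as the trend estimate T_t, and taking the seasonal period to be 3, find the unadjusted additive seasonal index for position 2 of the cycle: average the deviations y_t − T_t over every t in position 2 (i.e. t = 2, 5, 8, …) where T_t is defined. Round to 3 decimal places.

Season position 2 occurs at t = 2, 5, 8, 11 (where T_t is defined).
t=2: T_2 = 20.00000; y_2 − T_2 = 28 − 20.00000 = 8.00000
t=5: T_5 = 21.33333; y_5 − T_5 = 29 − 21.33333 = 7.66667
t=8: T_8 = 23.00000; y_8 − T_8 = 31 − 23.00000 = 8.00000
t=11: T_11 = 24.66667; y_11 − T_11 = 33 − 24.66667 = 8.33333
Mean deviation: (8.00000 + 7.66667 + 8.00000 + 8.33333) / 4 = 8.000

8.000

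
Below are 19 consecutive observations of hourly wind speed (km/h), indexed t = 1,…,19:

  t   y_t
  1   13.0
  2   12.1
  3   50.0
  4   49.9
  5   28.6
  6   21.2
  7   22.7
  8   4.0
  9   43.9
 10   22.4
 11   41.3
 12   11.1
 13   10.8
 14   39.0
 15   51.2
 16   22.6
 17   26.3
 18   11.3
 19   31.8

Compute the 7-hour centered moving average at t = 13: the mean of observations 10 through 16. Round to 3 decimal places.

Sum of periods 10–16: 22.4 + 41.3 + 11.1 + 10.8 + 39.0 + 51.2 + 22.6 = 198.4
Divide by 7: 198.4 / 7 = 28.343

28.343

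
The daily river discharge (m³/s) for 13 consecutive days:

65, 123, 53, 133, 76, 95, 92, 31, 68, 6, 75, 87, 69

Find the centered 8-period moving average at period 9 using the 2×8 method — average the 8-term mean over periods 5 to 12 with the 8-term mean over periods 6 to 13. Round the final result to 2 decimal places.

Sum over 5–12: 76 + 95 + 92 + 31 + 68 + 6 + 75 + 87 = 530
Sum over 6–13: 95 + 92 + 31 + 68 + 6 + 75 + 87 + 69 = 523
CMA at t=9 = (530 + 523) / (2·8) = 1053 / 16 = 65.81

65.81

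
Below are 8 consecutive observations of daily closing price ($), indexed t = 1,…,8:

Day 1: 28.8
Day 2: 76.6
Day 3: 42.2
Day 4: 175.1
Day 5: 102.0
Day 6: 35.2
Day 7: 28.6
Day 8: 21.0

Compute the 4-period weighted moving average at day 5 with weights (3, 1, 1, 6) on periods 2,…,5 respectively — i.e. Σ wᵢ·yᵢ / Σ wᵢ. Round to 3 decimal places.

96.282

Weighted sum: 3·76.6 + 1·42.2 + 1·175.1 + 6·102.0 = 229.8 + 42.2 + 175.1 + 612.0 = 1059.1
Weight total: 3 + 1 + 1 + 6 = 11
WMA = 1059.1 / 11 = 96.282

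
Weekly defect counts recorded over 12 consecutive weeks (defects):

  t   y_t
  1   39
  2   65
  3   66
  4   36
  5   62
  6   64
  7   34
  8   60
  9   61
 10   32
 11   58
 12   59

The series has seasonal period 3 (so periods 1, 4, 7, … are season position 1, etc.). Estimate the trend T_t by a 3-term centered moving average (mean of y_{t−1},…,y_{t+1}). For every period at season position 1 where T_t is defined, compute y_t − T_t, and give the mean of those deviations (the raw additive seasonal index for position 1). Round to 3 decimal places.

Season position 1 occurs at t = 4, 7, 10 (where T_t is defined).
t=4: T_4 = 54.66667; y_4 − T_4 = 36 − 54.66667 = -18.66667
t=7: T_7 = 52.66667; y_7 − T_7 = 34 − 52.66667 = -18.66667
t=10: T_10 = 50.33333; y_10 − T_10 = 32 − 50.33333 = -18.33333
Mean deviation: (-18.66667 + -18.66667 + -18.33333) / 3 = -18.556

-18.556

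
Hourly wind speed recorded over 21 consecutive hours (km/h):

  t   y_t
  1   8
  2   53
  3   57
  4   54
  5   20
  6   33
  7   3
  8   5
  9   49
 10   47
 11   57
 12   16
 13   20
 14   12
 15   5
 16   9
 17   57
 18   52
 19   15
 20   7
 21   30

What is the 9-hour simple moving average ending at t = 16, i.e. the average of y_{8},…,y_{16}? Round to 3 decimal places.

Sum of periods 8–16: 5 + 49 + 47 + 57 + 16 + 20 + 12 + 5 + 9 = 220
Divide by 9: 220 / 9 = 24.444

24.444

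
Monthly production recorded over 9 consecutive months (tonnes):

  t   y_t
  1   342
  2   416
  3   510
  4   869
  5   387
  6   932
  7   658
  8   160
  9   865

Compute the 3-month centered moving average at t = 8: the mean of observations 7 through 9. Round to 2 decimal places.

561.00

Sum of periods 7–9: 658 + 160 + 865 = 1683
Divide by 3: 1683 / 3 = 561.00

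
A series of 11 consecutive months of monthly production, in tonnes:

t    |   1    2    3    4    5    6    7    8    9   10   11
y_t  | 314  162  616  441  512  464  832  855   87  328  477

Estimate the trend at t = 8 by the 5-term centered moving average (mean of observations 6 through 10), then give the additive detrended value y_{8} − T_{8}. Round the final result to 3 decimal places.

Trend T_8 = (464 + 832 + 855 + 87 + 328) / 5 = 2566/5 = 513.20000
Detrended value: 855 − 513.20000 = 341.800

341.800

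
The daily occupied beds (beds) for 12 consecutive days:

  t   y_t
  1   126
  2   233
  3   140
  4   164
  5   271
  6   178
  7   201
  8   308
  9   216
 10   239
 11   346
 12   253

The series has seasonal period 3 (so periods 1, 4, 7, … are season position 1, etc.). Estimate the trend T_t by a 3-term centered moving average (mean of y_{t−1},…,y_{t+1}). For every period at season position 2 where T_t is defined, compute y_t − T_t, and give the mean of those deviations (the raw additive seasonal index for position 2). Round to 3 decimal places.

66.583

Season position 2 occurs at t = 2, 5, 8, 11 (where T_t is defined).
t=2: T_2 = 166.33333; y_2 − T_2 = 233 − 166.33333 = 66.66667
t=5: T_5 = 204.33333; y_5 − T_5 = 271 − 204.33333 = 66.66667
t=8: T_8 = 241.66667; y_8 − T_8 = 308 − 241.66667 = 66.33333
t=11: T_11 = 279.33333; y_11 − T_11 = 346 − 279.33333 = 66.66667
Mean deviation: (66.66667 + 66.66667 + 66.33333 + 66.66667) / 4 = 66.583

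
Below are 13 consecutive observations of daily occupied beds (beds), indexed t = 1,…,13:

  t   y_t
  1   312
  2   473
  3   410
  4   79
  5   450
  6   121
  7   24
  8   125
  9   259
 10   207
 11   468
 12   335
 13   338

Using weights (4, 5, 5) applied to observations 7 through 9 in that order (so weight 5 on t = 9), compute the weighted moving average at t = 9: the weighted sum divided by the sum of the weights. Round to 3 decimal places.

144.000

Weighted sum: 4·24 + 5·125 + 5·259 = 96 + 625 + 1295 = 2016
Weight total: 4 + 5 + 5 = 14
WMA = 2016 / 14 = 144.000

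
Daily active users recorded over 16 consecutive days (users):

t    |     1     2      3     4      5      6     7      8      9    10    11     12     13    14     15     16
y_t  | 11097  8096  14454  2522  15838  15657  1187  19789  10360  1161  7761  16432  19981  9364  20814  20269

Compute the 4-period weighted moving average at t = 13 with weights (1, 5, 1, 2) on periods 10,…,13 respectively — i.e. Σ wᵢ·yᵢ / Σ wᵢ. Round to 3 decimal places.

Weighted sum: 1·1161 + 5·7761 + 1·16432 + 2·19981 = 1161 + 38805 + 16432 + 39962 = 96360
Weight total: 1 + 5 + 1 + 2 = 9
WMA = 96360 / 9 = 10706.667

10706.667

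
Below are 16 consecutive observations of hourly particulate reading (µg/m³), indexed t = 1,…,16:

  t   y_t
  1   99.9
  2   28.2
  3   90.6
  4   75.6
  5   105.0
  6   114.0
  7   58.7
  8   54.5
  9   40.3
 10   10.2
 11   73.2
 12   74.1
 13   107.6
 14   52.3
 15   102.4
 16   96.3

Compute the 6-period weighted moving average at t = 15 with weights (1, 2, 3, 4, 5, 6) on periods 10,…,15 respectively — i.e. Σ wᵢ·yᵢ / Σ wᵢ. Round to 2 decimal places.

80.25

Weighted sum: 1·10.2 + 2·73.2 + 3·74.1 + 4·107.6 + 5·52.3 + 6·102.4 = 10.2 + 146.4 + 222.3 + 430.4 + 261.5 + 614.4 = 1685.2
Weight total: 1 + 2 + 3 + 4 + 5 + 6 = 21
WMA = 1685.2 / 21 = 80.25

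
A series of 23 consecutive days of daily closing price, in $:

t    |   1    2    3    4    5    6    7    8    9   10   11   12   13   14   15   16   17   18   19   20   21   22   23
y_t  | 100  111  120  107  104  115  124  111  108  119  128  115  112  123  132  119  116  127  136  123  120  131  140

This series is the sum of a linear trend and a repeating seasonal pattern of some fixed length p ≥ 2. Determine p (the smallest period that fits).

First differences y_{t+1} − y_t: 11, 9, -13, -3, 11, 9, -13, -3, 11, 9, …
The difference pattern repeats every 4 terms and not for any smaller step, so p = 4.

4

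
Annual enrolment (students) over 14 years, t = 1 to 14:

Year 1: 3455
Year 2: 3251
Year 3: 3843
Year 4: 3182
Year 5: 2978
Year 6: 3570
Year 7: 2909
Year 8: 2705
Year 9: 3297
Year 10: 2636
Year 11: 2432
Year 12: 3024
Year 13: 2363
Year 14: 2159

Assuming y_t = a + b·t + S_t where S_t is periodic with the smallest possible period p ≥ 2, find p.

3

First differences y_{t+1} − y_t: -204, 592, -661, -204, 592, -661, -204, 592, …
The difference pattern repeats every 3 terms and not for any smaller step, so p = 3.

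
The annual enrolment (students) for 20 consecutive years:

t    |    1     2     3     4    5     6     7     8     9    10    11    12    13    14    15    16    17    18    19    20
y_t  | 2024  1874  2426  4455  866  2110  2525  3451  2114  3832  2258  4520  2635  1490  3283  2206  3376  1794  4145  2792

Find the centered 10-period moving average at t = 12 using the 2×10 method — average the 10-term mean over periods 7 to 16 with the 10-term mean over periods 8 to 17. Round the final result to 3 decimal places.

Sum over 7–16: 2525 + 3451 + 2114 + 3832 + 2258 + 4520 + 2635 + 1490 + 3283 + 2206 = 28314
Sum over 8–17: 3451 + 2114 + 3832 + 2258 + 4520 + 2635 + 1490 + 3283 + 2206 + 3376 = 29165
CMA at t=12 = (28314 + 29165) / (2·10) = 57479 / 20 = 2873.950

2873.950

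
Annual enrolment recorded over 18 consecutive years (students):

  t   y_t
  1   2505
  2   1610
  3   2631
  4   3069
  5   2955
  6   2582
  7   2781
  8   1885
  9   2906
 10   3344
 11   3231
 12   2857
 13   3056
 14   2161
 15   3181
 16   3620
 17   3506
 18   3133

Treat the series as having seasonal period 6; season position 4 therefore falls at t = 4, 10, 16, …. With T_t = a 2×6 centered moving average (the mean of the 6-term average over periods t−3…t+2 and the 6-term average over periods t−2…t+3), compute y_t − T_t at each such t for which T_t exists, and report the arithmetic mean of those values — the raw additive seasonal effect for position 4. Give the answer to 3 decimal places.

Season position 4 occurs at t = 4, 10 (where T_t is defined).
t=4: T_4 = 2581.66667; y_4 − T_4 = 3069 − 2581.66667 = 487.33333
t=10: T_10 = 2856.91667; y_10 − T_10 = 3344 − 2856.91667 = 487.08333
Mean deviation: (487.33333 + 487.08333) / 2 = 487.208

487.208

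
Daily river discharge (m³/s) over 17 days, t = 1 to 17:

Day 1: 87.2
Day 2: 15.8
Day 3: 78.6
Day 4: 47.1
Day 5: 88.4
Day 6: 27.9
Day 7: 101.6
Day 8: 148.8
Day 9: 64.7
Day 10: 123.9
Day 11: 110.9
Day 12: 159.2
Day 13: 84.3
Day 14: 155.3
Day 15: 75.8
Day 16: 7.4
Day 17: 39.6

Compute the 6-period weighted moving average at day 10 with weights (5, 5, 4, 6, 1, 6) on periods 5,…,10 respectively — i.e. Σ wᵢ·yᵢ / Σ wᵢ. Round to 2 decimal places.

Weighted sum: 5·88.4 + 5·27.9 + 4·101.6 + 6·148.8 + 1·64.7 + 6·123.9 = 442.0 + 139.5 + 406.4 + 892.8 + 64.7 + 743.4 = 2688.8
Weight total: 5 + 5 + 4 + 6 + 1 + 6 = 27
WMA = 2688.8 / 27 = 99.59

99.59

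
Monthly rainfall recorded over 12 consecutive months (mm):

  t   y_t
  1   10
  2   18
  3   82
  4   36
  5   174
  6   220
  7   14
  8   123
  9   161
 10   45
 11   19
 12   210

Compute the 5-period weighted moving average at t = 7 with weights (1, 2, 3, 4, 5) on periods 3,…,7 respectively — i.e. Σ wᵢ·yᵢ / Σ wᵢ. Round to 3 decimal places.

108.400

Weighted sum: 1·82 + 2·36 + 3·174 + 4·220 + 5·14 = 82 + 72 + 522 + 880 + 70 = 1626
Weight total: 1 + 2 + 3 + 4 + 5 = 15
WMA = 1626 / 15 = 108.400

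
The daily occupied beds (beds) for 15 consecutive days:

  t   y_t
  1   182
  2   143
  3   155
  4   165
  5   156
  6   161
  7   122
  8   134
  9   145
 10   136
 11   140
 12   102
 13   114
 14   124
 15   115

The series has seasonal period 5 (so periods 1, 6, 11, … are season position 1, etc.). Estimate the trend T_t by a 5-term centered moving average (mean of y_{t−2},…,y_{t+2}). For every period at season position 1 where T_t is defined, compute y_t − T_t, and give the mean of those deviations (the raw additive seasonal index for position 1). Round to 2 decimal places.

Season position 1 occurs at t = 6, 11 (where T_t is defined).
t=6: T_6 = 147.6000; y_6 − T_6 = 161 − 147.6000 = 13.4000
t=11: T_11 = 127.4000; y_11 − T_11 = 140 − 127.4000 = 12.6000
Mean deviation: (13.4000 + 12.6000) / 2 = 13.00

13.00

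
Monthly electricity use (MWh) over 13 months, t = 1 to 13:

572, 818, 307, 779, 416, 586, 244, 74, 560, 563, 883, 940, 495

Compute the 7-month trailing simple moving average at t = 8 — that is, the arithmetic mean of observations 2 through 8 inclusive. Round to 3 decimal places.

460.571

Sum of periods 2–8: 818 + 307 + 779 + 416 + 586 + 244 + 74 = 3224
Divide by 7: 3224 / 7 = 460.571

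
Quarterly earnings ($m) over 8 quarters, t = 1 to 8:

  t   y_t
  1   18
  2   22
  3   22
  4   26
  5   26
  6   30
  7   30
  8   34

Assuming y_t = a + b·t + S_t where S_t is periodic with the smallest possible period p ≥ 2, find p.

2

First differences y_{t+1} − y_t: 4, 0, 4, 0, 4, 0, …
The difference pattern repeats every 2 terms and not for any smaller step, so p = 2.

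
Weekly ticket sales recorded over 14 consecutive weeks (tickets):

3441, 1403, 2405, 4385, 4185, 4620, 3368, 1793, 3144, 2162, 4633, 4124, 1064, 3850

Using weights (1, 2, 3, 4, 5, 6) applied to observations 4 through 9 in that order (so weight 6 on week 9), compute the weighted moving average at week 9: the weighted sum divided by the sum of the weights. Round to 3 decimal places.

Weighted sum: 1·4385 + 2·4185 + 3·4620 + 4·3368 + 5·1793 + 6·3144 = 4385 + 8370 + 13860 + 13472 + 8965 + 18864 = 67916
Weight total: 1 + 2 + 3 + 4 + 5 + 6 = 21
WMA = 67916 / 21 = 3234.095

3234.095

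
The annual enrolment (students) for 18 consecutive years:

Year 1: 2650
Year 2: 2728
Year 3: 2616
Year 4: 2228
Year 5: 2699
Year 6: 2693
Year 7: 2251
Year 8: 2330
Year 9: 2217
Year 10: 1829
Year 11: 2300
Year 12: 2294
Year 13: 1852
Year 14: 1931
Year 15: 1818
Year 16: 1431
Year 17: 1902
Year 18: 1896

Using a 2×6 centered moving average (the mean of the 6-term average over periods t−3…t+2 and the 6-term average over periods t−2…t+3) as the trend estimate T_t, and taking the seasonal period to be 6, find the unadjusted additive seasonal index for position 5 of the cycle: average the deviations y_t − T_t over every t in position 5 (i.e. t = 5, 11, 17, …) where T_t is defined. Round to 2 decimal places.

196.29

Season position 5 occurs at t = 5, 11 (where T_t is defined).
t=5: T_5 = 2502.6667; y_5 − T_5 = 2699 − 2502.6667 = 196.3333
t=11: T_11 = 2103.7500; y_11 − T_11 = 2300 − 2103.7500 = 196.2500
Mean deviation: (196.3333 + 196.2500) / 2 = 196.29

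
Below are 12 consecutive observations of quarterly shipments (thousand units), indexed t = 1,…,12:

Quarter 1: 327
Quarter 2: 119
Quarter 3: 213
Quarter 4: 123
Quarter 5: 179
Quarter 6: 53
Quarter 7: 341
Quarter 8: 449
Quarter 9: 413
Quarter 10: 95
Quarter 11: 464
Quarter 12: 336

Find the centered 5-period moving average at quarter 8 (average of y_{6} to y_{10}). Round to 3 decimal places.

Sum of periods 6–10: 53 + 341 + 449 + 413 + 95 = 1351
Divide by 5: 1351 / 5 = 270.200

270.200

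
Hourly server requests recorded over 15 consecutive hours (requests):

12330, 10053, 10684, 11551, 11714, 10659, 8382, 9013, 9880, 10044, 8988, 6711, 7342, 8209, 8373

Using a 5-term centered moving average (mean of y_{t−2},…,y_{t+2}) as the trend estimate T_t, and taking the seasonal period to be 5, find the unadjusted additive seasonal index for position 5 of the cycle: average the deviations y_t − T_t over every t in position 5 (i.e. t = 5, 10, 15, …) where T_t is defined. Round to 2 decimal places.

1116.40

Season position 5 occurs at t = 5, 10 (where T_t is defined).
t=5: T_5 = 10598.0000; y_5 − T_5 = 11714 − 10598.0000 = 1116.0000
t=10: T_10 = 8927.2000; y_10 − T_10 = 10044 − 8927.2000 = 1116.8000
Mean deviation: (1116.0000 + 1116.8000) / 2 = 1116.40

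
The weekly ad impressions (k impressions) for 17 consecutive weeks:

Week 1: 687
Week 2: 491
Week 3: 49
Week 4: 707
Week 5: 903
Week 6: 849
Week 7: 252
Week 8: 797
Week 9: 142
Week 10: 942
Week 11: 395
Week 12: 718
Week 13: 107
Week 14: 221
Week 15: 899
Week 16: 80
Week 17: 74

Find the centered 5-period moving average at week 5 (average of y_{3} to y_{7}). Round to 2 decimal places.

Sum of periods 3–7: 49 + 707 + 903 + 849 + 252 = 2760
Divide by 5: 2760 / 5 = 552.00

552.00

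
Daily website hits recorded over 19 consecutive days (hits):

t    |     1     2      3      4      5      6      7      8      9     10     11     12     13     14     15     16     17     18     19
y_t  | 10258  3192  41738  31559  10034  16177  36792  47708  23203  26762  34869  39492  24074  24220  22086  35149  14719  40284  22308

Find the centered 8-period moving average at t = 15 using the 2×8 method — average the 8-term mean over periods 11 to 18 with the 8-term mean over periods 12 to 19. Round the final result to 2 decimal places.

Sum over 11–18: 34869 + 39492 + 24074 + 24220 + 22086 + 35149 + 14719 + 40284 = 234893
Sum over 12–19: 39492 + 24074 + 24220 + 22086 + 35149 + 14719 + 40284 + 22308 = 222332
CMA at t=15 = (234893 + 222332) / (2·8) = 457225 / 16 = 28576.56

28576.56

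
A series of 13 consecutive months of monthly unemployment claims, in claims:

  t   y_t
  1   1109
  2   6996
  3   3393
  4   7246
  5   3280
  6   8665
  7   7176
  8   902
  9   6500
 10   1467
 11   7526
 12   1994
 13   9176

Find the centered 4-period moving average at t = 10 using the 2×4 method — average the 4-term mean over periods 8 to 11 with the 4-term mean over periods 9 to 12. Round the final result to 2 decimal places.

Sum over 8–11: 902 + 6500 + 1467 + 7526 = 16395
Sum over 9–12: 6500 + 1467 + 7526 + 1994 = 17487
CMA at t=10 = (16395 + 17487) / (2·4) = 33882 / 8 = 4235.25

4235.25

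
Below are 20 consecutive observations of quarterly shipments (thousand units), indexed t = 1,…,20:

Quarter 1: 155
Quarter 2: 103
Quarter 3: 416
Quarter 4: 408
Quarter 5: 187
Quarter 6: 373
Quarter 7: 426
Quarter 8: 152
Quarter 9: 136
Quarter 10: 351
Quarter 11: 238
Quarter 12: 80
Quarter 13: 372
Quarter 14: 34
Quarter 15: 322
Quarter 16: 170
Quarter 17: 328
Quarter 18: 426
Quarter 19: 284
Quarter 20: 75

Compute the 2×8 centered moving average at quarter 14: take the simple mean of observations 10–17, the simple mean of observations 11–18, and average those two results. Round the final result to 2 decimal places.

Sum over 10–17: 351 + 238 + 80 + 372 + 34 + 322 + 170 + 328 = 1895
Sum over 11–18: 238 + 80 + 372 + 34 + 322 + 170 + 328 + 426 = 1970
CMA at t=14 = (1895 + 1970) / (2·8) = 3865 / 16 = 241.56

241.56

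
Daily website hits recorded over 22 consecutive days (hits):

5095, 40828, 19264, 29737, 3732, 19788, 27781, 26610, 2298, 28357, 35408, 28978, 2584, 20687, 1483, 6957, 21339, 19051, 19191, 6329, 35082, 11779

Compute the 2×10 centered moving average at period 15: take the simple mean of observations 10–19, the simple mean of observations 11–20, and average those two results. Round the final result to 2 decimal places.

17302.10

Sum over 10–19: 28357 + 35408 + 28978 + 2584 + 20687 + 1483 + 6957 + 21339 + 19051 + 19191 = 184035
Sum over 11–20: 35408 + 28978 + 2584 + 20687 + 1483 + 6957 + 21339 + 19051 + 19191 + 6329 = 162007
CMA at t=15 = (184035 + 162007) / (2·10) = 346042 / 20 = 17302.10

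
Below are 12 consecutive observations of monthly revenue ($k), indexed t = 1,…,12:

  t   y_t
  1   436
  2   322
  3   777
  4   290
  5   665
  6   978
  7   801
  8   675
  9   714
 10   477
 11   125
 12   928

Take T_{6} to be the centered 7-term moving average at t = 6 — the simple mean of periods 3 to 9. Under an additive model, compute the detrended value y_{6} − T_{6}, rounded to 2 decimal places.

Trend T_6 = (777 + 290 + 665 + 978 + 801 + 675 + 714) / 7 = 4900/7 = 700.0000
Detrended value: 978 − 700.0000 = 278.00

278.00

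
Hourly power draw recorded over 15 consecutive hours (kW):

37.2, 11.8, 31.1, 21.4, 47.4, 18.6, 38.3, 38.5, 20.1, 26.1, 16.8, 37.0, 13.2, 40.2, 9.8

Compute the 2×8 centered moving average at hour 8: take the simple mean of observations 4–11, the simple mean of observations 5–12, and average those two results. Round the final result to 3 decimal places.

29.375

Sum over 4–11: 21.4 + 47.4 + 18.6 + 38.3 + 38.5 + 20.1 + 26.1 + 16.8 = 227.2
Sum over 5–12: 47.4 + 18.6 + 38.3 + 38.5 + 20.1 + 26.1 + 16.8 + 37.0 = 242.8
CMA at t=8 = (227.2 + 242.8) / (2·8) = 470.0 / 16 = 29.375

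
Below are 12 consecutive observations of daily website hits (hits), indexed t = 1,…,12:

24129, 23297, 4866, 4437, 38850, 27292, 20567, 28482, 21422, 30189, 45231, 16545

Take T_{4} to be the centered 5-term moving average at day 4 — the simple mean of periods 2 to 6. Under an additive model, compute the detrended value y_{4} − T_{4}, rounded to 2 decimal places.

Trend T_4 = (23297 + 4866 + 4437 + 38850 + 27292) / 5 = 98742/5 = 19748.4000
Detrended value: 4437 − 19748.4000 = -15311.40

-15311.40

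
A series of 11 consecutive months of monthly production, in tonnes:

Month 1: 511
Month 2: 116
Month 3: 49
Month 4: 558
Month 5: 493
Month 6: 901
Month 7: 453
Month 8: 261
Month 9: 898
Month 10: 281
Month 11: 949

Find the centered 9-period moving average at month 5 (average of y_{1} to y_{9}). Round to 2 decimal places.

471.11

Sum of periods 1–9: 511 + 116 + 49 + 558 + 493 + 901 + 453 + 261 + 898 = 4240
Divide by 9: 4240 / 9 = 471.11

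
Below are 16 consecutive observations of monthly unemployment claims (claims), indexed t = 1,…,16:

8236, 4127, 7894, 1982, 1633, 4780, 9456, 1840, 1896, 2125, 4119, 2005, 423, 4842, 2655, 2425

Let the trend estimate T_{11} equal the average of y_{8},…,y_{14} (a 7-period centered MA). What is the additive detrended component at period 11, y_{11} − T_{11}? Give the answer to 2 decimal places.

1654.71

Trend T_11 = (1840 + 1896 + 2125 + 4119 + 2005 + 423 + 4842) / 7 = 17250/7 = 2464.2857
Detrended value: 4119 − 2464.2857 = 1654.71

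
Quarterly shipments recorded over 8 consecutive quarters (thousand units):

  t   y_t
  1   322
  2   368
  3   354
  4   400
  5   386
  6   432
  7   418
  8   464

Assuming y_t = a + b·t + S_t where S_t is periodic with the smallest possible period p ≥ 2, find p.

First differences y_{t+1} − y_t: 46, -14, 46, -14, 46, -14, …
The difference pattern repeats every 2 terms and not for any smaller step, so p = 2.

2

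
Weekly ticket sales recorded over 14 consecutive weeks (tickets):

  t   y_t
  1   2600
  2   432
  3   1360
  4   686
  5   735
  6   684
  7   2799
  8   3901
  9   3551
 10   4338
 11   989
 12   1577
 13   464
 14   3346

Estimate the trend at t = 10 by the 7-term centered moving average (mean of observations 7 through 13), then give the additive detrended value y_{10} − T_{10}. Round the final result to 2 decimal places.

1821.00

Trend T_10 = (2799 + 3901 + 3551 + 4338 + 989 + 1577 + 464) / 7 = 17619/7 = 2517.0000
Detrended value: 4338 − 2517.0000 = 1821.00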